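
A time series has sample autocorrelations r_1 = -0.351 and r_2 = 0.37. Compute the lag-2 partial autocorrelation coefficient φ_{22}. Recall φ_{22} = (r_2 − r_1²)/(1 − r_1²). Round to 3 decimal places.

φ_{22} = (r_2 − r_1²) / (1 − r_1²)
r_1² = (-0.351)² = 0.123201
Numerator = 0.37 − 0.1232 = 0.2468; denominator = 1 − 0.1232 = 0.8768
φ_{22} = 0.2468 / 0.8768 = 0.281

0.281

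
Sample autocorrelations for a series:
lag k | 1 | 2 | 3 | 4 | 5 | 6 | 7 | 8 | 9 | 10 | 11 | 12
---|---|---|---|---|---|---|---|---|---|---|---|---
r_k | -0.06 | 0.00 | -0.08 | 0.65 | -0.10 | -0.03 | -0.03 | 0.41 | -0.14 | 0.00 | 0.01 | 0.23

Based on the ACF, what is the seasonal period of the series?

The largest autocorrelation is r_4 = 0.65, with weaker echoes at lags 8 (0.41) and 12 (0.23); the remaining lags stay at or below 0.01.
The dominant spike at lag 4 indicates a seasonal period of 4.

4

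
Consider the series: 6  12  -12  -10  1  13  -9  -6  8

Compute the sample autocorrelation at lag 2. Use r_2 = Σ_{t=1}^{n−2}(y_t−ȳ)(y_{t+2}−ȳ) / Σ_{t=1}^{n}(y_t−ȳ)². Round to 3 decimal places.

-0.630

Mean ȳ = (6 + 12 − 12 − 10 + 1 + 13 − 9 − 6 + 8)/9 = 0.3333
Numerator Σ_{t=1}^{7}(y_t−ȳ)(y_{t+2}−ȳ) = -487.5556
Denominator Σ(y_t−ȳ)² = 774.0000
r_2 = -487.5556 / 774.0000 = -0.630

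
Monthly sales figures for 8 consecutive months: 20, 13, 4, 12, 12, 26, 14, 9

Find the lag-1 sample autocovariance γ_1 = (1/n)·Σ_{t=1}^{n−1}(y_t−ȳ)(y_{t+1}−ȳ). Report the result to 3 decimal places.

0.398

Mean ȳ = (20 + 13 + 4 + 12 + 12 + 26 + 14 + 9)/8 = 13.7500
Σ_{t=1}^{7}(y_t−ȳ)(y_{t+1}−ȳ) = 3.1875
γ_1 = 3.1875 / 8 = 0.398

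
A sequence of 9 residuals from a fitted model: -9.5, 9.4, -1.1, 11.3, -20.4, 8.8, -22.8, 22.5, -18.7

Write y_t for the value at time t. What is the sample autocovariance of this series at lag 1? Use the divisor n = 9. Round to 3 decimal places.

-182.683

Mean ȳ = (-9.5 + 9.4 − 1.1 + 11.3 − 20.4 + 8.8 − 22.8 + 22.5 − 18.7)/9 = -2.2778
Σ_{t=1}^{8}(y_t−ȳ)(y_{t+1}−ȳ) = -1644.1494
γ_1 = -1644.1494 / 9 = -182.683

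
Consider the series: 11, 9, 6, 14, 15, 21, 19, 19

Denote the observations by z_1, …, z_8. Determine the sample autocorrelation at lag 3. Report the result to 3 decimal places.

-0.286

Mean z̄ = (11 + 9 + 6 + 14 + 15 + 21 + 19 + 19)/8 = 14.2500
Deviations from mean: -3.2500, -5.2500, -8.2500, -0.2500, 0.7500, 6.7500, 4.7500, 4.7500
Numerator Σ_{t=1}^{5}(z_t−z̄)(z_{t+3}−z̄) = -56.4375
Denominator Σ(z_t−z̄)² = 197.5000
r_3 = -56.4375 / 197.5000 = -0.286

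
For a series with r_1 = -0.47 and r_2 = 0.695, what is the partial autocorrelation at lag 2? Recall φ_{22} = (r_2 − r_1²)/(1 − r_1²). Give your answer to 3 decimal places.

0.609

φ_{22} = (r_2 − r_1²) / (1 − r_1²)
r_1² = (-0.47)² = 0.2209
Numerator = 0.695 − 0.2209 = 0.4741; denominator = 1 − 0.2209 = 0.7791
φ_{22} = 0.4741 / 0.7791 = 0.609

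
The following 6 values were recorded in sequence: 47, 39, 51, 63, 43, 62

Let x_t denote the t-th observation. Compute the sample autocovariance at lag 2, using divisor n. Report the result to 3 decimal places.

-1.676

Mean x̄ = (47 + 39 + 51 + 63 + 43 + 62)/6 = 50.8333
Σ_{t=1}^{4}(x_t−x̄)(x_{t+2}−x̄) = -10.0556
γ_2 = -10.0556 / 6 = -1.676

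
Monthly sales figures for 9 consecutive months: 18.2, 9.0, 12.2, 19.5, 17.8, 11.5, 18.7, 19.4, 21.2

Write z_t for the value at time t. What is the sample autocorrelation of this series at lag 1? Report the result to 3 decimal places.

0.082

Mean z̄ = (18.2 + 9.0 + 12.2 + 19.5 + 17.8 + 11.5 + 18.7 + 19.4 + 21.2)/9 = 16.3889
Numerator Σ_{t=1}^{8}(z_t−z̄)(z_{t+1}−z̄) = 12.1754
Denominator Σ(z_t−z̄)² = 148.5489
r_1 = 12.1754 / 148.5489 = 0.082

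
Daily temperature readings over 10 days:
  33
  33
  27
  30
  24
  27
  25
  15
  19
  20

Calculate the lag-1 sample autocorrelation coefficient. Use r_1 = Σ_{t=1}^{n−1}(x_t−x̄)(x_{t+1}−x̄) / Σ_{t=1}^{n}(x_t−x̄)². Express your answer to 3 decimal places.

Mean x̄ = (33 + 33 + 27 + 30 + 24 + 27 + 25 + 15 + 19 + 20)/10 = 25.3000
Numerator Σ_{t=1}^{9}(x_t−x̄)(x_{t+1}−x̄) = 172.9100
Denominator Σ(x_t−x̄)² = 322.1000
r_1 = 172.9100 / 322.1000 = 0.537

0.537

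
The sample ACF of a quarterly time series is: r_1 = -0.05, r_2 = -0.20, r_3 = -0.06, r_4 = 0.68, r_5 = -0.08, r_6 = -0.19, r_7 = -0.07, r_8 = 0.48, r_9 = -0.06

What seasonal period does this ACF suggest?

The largest autocorrelation is r_4 = 0.68, with a weaker echo at lag 8 (0.48); the remaining lags stay at or below -0.05.
The dominant spike at lag 4 indicates a seasonal period of 4.

4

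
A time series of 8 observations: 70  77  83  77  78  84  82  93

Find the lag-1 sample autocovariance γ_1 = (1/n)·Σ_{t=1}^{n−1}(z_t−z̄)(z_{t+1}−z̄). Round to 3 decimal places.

Mean z̄ = (70 + 77 + 83 + 77 + 78 + 84 + 82 + 93)/8 = 80.5000
Deviations: -10.5000, -3.5000, 2.5000, -3.5000, -2.5000, 3.5000, 1.5000, 12.5000
Σ_{t=1}^{7}(z_t−z̄)(z_{t+1}−z̄) = 43.2500
γ_1 = 43.2500 / 8 = 5.406

5.406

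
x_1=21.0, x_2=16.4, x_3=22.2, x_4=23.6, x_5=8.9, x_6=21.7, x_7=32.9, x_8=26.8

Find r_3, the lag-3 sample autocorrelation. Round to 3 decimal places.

Mean x̄ = (21.0 + 16.4 + 22.2 + 23.6 + 8.9 + 21.7 + 32.9 + 26.8)/8 = 21.6875
Deviations from mean: -0.6875, -5.2875, 0.5125, 1.9125, -12.7875, 0.0125, 11.2125, 5.1125
Numerator Σ_{t=1}^{5}(x_t−x̄)(x_{t+3}−x̄) = 22.3733
Denominator Σ(x_t−x̄)² = 347.7288
r_3 = 22.3733 / 347.7288 = 0.064

0.064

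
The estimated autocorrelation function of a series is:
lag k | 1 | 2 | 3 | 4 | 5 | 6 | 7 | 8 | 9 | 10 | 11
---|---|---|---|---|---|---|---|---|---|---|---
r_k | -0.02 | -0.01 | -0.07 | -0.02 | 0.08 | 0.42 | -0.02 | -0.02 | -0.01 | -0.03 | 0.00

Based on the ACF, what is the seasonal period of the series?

The largest autocorrelation is r_6 = 0.42; the remaining lags stay at or below 0.08.
The dominant spike at lag 6 indicates a seasonal period of 6.

6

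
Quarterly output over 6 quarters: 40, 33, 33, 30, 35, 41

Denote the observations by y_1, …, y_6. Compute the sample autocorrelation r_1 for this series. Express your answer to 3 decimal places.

Mean ȳ = (40 + 33 + 33 + 30 + 35 + 41)/6 = 35.3333
Deviations from mean: 4.6667, -2.3333, -2.3333, -5.3333, -0.3333, 5.6667
Σ(y_t−ȳ)(y_{t+1}−ȳ) = (-10.8889) + (5.4444) + (12.4444) + (1.7778) + (-1.8889) = 6.8889
Denominator Σ(y_t−ȳ)² = 93.3333
r_1 = 6.8889 / 93.3333 = 0.074

0.074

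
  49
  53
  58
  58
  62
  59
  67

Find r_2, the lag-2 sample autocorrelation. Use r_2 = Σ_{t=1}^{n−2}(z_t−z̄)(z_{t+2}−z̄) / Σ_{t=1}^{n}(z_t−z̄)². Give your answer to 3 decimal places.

Mean z̄ = (49 + 53 + 58 + 58 + 62 + 59 + 67)/7 = 58.0000
Deviations from mean: -9.0000, -5.0000, 0.0000, 0.0000, 4.0000, 1.0000, 9.0000
Σ(z_t−z̄)(z_{t+2}−z̄) = (0.0000) + (0.0000) + (0.0000) + (0.0000) + (36.0000) = 36.0000
Denominator Σ(z_t−z̄)² = 204.0000
r_2 = 36.0000 / 204.0000 = 0.176

0.176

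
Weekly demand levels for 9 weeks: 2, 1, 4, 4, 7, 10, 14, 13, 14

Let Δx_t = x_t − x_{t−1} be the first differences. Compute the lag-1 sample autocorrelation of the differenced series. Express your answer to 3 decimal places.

First differences Δx: -1, 3, 0, 3, 3, 4, -1, 1
Mean of differences = 1.5000
Numerator Σ(Δx_t−Δx̄)(Δx_{t+1}−Δx̄) = -7.2500
Denominator Σ(Δx_t−Δx̄)² = 28.0000
r_1(Δx) = -7.2500 / 28.0000 = -0.259

-0.259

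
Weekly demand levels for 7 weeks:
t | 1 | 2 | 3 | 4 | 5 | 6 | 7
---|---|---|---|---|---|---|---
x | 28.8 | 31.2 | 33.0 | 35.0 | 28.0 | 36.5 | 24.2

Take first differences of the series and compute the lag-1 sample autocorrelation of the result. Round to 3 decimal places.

First differences Δx: 2.4, 1.8, 2.0, -7.0, 8.5, -12.3
Mean of differences = -0.7667
Numerator Σ(Δx_t−Δx̄)(Δx_{t+1}−Δx̄) = -166.6544
Denominator Σ(Δx_t−Δx̄)² = 282.0133
r_1(Δx) = -166.6544 / 282.0133 = -0.591

-0.591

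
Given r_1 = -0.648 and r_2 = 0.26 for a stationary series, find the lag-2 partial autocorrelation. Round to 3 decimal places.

φ_{22} = (r_2 − r_1²) / (1 − r_1²)
r_1² = (-0.648)² = 0.419904
Numerator = 0.26 − 0.4199 = -0.1599; denominator = 1 − 0.4199 = 0.5801
φ_{22} = -0.1599 / 0.5801 = -0.276

-0.276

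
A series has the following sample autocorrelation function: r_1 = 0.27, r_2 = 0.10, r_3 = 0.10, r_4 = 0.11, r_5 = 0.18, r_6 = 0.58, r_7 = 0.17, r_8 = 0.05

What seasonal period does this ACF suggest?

6

The largest autocorrelation is r_6 = 0.58; the remaining lags stay at or below 0.27. The elevated value at lag 1 (0.27), dropping to 0.10 at lag 2, reflects decaying short-term dependence rather than seasonality.
The dominant spike at lag 6 indicates a seasonal period of 6.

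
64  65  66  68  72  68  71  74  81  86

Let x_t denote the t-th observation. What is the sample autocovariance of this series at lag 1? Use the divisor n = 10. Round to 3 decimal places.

26.225

Mean x̄ = (64 + 65 + 66 + 68 + 72 + 68 + 71 + 74 + 81 + 86)/10 = 71.5000
Σ_{t=1}^{9}(x_t−x̄)(x_{t+1}−x̄) = 262.2500
γ_1 = 262.2500 / 10 = 26.225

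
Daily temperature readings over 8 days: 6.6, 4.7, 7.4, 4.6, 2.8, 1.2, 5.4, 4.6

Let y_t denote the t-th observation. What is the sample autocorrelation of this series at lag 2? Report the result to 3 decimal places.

Mean ȳ = (6.6 + 4.7 + 7.4 + 4.6 + 2.8 + 1.2 + 5.4 + 4.6)/8 = 4.6625
Deviations from mean: 1.9375, 0.0375, 2.7375, -0.0625, -1.8625, -3.4625, 0.7375, -0.0625
Numerator Σ_{t=1}^{6}(y_t−ȳ)(y_{t+2}−ȳ) = -0.7378
Denominator Σ(y_t−ȳ)² = 27.2588
r_2 = -0.7378 / 27.2588 = -0.027

-0.027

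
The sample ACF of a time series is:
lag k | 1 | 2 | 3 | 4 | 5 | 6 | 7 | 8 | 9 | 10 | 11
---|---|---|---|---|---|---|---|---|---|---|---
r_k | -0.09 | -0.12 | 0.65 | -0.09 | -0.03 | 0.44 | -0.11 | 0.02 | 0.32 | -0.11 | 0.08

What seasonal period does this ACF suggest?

3

The largest autocorrelation is r_3 = 0.65, with weaker echoes at lags 6 (0.44) and 9 (0.32); the remaining lags stay at or below 0.08.
The dominant spike at lag 3 indicates a seasonal period of 3.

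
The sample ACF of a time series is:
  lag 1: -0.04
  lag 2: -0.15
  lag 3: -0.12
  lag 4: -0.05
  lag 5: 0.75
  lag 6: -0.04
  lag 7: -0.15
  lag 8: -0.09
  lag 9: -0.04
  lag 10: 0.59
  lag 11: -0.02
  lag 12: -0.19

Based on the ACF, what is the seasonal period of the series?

5

The largest autocorrelation is r_5 = 0.75, with a weaker echo at lag 10 (0.59); the remaining lags stay at or below -0.02.
The dominant spike at lag 5 indicates a seasonal period of 5.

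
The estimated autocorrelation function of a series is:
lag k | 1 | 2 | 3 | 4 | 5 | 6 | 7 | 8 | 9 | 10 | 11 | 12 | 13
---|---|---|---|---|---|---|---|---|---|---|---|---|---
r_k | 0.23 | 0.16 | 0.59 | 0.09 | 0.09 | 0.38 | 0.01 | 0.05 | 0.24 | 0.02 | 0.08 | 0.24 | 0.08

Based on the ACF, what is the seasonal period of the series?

3

The largest autocorrelation is r_3 = 0.59, with weaker echoes at lags 6 (0.38), 9 (0.24) and 12 (0.24); the remaining lags stay at or below 0.23. The elevated value at lag 1 (0.23), dropping to 0.16 at lag 2, reflects decaying short-term dependence rather than seasonality.
The dominant spike at lag 3 indicates a seasonal period of 3.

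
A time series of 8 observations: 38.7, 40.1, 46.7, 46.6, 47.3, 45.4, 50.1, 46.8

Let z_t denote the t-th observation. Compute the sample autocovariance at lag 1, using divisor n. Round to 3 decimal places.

Mean z̄ = (38.7 + 40.1 + 46.7 + 46.6 + 47.3 + 45.4 + 50.1 + 46.8)/8 = 45.2125
Deviations: -6.5125, -5.1125, 1.4875, 1.3875, 2.0875, 0.1875, 4.8875, 1.5875
Σ_{t=1}^{7}(z_t−z̄)(z_{t+1}−z̄) = 39.7173
γ_1 = 39.7173 / 8 = 4.965

4.965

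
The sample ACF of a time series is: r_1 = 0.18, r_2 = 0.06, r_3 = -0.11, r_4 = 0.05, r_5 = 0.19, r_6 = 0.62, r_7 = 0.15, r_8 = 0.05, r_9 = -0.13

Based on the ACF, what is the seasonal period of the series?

6

The largest autocorrelation is r_6 = 0.62; the remaining lags stay at or below 0.19.
The dominant spike at lag 6 indicates a seasonal period of 6.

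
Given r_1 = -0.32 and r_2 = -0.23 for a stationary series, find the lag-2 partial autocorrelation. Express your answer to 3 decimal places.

φ_{22} = (r_2 − r_1²) / (1 − r_1²)
r_1² = (-0.32)² = 0.1024
Numerator = -0.23 − 0.1024 = -0.3324; denominator = 1 − 0.1024 = 0.8976
φ_{22} = -0.3324 / 0.8976 = -0.370

-0.370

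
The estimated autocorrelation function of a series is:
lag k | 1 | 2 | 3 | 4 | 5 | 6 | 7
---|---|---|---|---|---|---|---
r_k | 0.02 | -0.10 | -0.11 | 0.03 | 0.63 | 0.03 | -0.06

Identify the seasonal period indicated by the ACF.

The largest autocorrelation is r_5 = 0.63; the remaining lags stay at or below 0.03.
The dominant spike at lag 5 indicates a seasonal period of 5.

5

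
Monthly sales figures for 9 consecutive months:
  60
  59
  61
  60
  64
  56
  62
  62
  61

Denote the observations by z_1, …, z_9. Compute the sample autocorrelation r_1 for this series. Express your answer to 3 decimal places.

Mean z̄ = (60 + 59 + 61 + 60 + 64 + 56 + 62 + 62 + 61)/9 = 60.5556
Numerator Σ_{t=1}^{8}(z_t−z̄)(z_{t+1}−z̄) = -21.5309
Denominator Σ(z_t−z̄)² = 40.2222
r_1 = -21.5309 / 40.2222 = -0.535

-0.535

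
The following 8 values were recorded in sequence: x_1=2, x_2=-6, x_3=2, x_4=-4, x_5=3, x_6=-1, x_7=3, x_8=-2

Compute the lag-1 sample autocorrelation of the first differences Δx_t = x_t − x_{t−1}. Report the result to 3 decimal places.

-0.796

First differences Δx: -8, 8, -6, 7, -4, 4, -5
Mean of differences = -0.5714
Numerator Σ(Δx_t−Δx̄)(Δx_{t+1}−Δx̄) = -213.1837
Denominator Σ(Δx_t−Δx̄)² = 267.7143
r_1(Δx) = -213.1837 / 267.7143 = -0.796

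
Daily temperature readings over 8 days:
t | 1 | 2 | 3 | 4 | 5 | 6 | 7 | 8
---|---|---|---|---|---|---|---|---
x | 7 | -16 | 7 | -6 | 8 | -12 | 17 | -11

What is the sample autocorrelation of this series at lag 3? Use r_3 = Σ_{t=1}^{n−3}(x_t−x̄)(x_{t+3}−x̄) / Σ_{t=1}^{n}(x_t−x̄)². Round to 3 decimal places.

Mean x̄ = (7 − 16 + 7 − 6 + 8 − 12 + 17 − 11)/8 = -0.7500
Deviations from mean: 7.7500, -15.2500, 7.7500, -5.2500, 8.7500, -11.2500, 17.7500, -10.2500
Σ(x_t−x̄)(x_{t+3}−x̄) = (-40.6875) + (-133.4375) + (-87.1875) + (-93.1875) + (-89.6875) = -444.1875
Denominator Σ(x_t−x̄)² = 1003.5000
r_3 = -444.1875 / 1003.5000 = -0.443

-0.443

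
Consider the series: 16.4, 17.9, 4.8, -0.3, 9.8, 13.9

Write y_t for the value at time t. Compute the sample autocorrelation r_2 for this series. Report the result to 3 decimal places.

Mean ȳ = (16.4 + 17.9 + 4.8 − 0.3 + 9.8 + 13.9)/6 = 10.4167
Deviations from mean: 5.9833, 7.4833, -5.6167, -10.7167, -0.6167, 3.4833
Numerator Σ_{t=1}^{4}(y_t−ȳ)(y_{t+2}−ȳ) = -147.6689
Denominator Σ(y_t−ȳ)² = 250.7083
r_2 = -147.6689 / 250.7083 = -0.589

-0.589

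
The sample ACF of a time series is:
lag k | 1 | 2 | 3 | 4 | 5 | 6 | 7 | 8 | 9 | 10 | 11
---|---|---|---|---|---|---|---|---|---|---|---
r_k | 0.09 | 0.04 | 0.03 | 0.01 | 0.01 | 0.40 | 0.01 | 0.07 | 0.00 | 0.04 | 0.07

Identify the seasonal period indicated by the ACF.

6

The largest autocorrelation is r_6 = 0.40; the remaining lags stay at or below 0.09.
The dominant spike at lag 6 indicates a seasonal period of 6.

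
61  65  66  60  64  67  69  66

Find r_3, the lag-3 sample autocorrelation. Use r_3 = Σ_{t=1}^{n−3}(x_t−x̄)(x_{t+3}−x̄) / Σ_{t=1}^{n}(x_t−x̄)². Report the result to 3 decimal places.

Mean x̄ = (61 + 65 + 66 + 60 + 64 + 67 + 69 + 66)/8 = 64.7500
Deviations from mean: -3.7500, 0.2500, 1.2500, -4.7500, -0.7500, 2.2500, 4.2500, 1.2500
Σ(x_t−x̄)(x_{t+3}−x̄) = (17.8125) + (-0.1875) + (2.8125) + (-20.1875) + (-0.9375) = -0.6875
Denominator Σ(x_t−x̄)² = 63.5000
r_3 = -0.6875 / 63.5000 = -0.011

-0.011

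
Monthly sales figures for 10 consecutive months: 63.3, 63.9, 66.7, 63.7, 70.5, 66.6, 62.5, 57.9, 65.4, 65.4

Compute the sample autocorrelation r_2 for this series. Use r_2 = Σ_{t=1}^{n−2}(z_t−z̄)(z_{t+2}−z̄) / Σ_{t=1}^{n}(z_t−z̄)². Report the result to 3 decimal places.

Mean z̄ = (63.3 + 63.9 + 66.7 + 63.7 + 70.5 + 66.6 + 62.5 + 57.9 + 65.4 + 65.4)/10 = 64.5900
Numerator Σ_{t=1}^{8}(z_t−z̄)(z_{t+2}−z̄) = -24.3372
Denominator Σ(z_t−z̄)² = 96.7890
r_2 = -24.3372 / 96.7890 = -0.251

-0.251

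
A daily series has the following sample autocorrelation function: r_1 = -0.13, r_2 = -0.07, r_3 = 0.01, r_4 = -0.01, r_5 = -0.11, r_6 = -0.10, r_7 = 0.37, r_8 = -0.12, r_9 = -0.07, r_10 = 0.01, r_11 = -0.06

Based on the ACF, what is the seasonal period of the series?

The largest autocorrelation is r_7 = 0.37; the remaining lags stay at or below 0.01.
The dominant spike at lag 7 indicates a seasonal period of 7.

7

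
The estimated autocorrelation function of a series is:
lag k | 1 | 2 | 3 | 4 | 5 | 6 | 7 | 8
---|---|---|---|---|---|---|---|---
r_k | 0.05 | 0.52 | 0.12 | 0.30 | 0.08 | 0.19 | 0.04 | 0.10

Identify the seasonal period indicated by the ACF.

The largest autocorrelation is r_2 = 0.52, with weaker echoes at lags 4 (0.30) and 6 (0.19); the remaining lags stay at or below 0.12.
The dominant spike at lag 2 indicates a seasonal period of 2.

2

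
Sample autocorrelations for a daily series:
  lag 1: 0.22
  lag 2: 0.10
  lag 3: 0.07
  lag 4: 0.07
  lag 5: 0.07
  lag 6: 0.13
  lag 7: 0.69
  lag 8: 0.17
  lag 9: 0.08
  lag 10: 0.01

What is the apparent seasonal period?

7

The largest autocorrelation is r_7 = 0.69; the remaining lags stay at or below 0.22. The elevated value at lag 1 (0.22), dropping to 0.10 at lag 2, reflects decaying short-term dependence rather than seasonality.
The dominant spike at lag 7 indicates a seasonal period of 7.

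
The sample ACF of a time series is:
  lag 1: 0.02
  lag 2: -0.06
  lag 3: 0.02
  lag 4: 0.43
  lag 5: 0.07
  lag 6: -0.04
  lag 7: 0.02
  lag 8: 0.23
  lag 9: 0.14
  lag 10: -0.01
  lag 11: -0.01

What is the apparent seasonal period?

The largest autocorrelation is r_4 = 0.43, with a weaker echo at lag 8 (0.23); the remaining lags stay at or below 0.14.
The dominant spike at lag 4 indicates a seasonal period of 4.

4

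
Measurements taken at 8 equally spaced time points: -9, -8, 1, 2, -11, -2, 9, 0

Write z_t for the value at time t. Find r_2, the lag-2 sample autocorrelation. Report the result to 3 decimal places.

Mean z̄ = (-9 − 8 + 1 + 2 − 11 − 2 + 9 + 0)/8 = -2.2500
Deviations from mean: -6.7500, -5.7500, 3.2500, 4.2500, -8.7500, 0.2500, 11.2500, 2.2500
Σ(z_t−z̄)(z_{t+2}−z̄) = (-21.9375) + (-24.4375) + (-28.4375) + (1.0625) + (-98.4375) + (0.5625) = -171.6250
Denominator Σ(z_t−z̄)² = 315.5000
r_2 = -171.6250 / 315.5000 = -0.544

-0.544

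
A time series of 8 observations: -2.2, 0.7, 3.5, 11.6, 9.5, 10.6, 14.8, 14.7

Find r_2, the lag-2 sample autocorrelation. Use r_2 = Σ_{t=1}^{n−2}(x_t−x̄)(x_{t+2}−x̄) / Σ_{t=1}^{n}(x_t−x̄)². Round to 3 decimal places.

0.173

Mean x̄ = (-2.2 + 0.7 + 3.5 + 11.6 + 9.5 + 10.6 + 14.8 + 14.7)/8 = 7.9000
Deviations from mean: -10.1000, -7.2000, -4.4000, 3.7000, 1.6000, 2.7000, 6.9000, 6.8000
Σ(x_t−x̄)(x_{t+2}−x̄) = (44.4400) + (-26.6400) + (-7.0400) + (9.9900) + (11.0400) + (18.3600) = 50.1500
Denominator Σ(x_t−x̄)² = 290.6000
r_2 = 50.1500 / 290.6000 = 0.173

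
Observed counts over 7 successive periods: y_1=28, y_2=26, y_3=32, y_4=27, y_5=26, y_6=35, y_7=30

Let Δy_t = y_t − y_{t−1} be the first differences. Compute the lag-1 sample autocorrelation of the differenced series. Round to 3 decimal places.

First differences Δy: -2, 6, -5, -1, 9, -5
Mean of differences = 0.3333
Numerator Σ(Δy_t−Δȳ)(Δy_{t+1}−Δȳ) = -94.1111
Denominator Σ(Δy_t−Δȳ)² = 171.3333
r_1(Δy) = -94.1111 / 171.3333 = -0.549

-0.549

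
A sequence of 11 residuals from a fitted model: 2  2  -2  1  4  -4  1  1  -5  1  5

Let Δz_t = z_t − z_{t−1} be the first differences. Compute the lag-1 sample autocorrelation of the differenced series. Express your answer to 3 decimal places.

First differences Δz: 0, -4, 3, 3, -8, 5, 0, -6, 6, 4
Mean of differences = 0.3000
Numerator Σ(Δz_t−Δz̄)(Δz_{t+1}−Δz̄) = -78.7900
Denominator Σ(Δz_t−Δz̄)² = 210.1000
r_1(Δz) = -78.7900 / 210.1000 = -0.375

-0.375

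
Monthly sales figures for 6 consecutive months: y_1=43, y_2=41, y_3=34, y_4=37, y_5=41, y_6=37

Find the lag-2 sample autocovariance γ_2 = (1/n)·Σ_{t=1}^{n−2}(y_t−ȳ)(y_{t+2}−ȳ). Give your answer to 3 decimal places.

Mean ȳ = (43 + 41 + 34 + 37 + 41 + 37)/6 = 38.8333
Deviations: 4.1667, 2.1667, -4.8333, -1.8333, 2.1667, -1.8333
Σ_{t=1}^{4}(y_t−ȳ)(y_{t+2}−ȳ) = -31.2222
γ_2 = -31.2222 / 6 = -5.204

-5.204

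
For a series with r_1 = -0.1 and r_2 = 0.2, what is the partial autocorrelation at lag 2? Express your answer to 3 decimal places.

0.192

φ_{22} = (r_2 − r_1²) / (1 − r_1²)
r_1² = (-0.1)² = 0.01
Numerator = 0.2 − 0.0100 = 0.1900; denominator = 1 − 0.0100 = 0.9900
φ_{22} = 0.1900 / 0.9900 = 0.192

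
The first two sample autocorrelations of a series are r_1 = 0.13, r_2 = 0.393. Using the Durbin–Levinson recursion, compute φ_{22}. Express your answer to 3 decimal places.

0.383

φ_{22} = (r_2 − r_1²) / (1 − r_1²)
r_1² = (0.13)² = 0.0169
Numerator = 0.393 − 0.0169 = 0.3761; denominator = 1 − 0.0169 = 0.9831
φ_{22} = 0.3761 / 0.9831 = 0.383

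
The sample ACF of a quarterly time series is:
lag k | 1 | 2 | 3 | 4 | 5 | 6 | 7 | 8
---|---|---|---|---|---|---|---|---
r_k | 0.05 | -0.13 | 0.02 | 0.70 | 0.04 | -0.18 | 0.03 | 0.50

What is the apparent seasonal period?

4

The largest autocorrelation is r_4 = 0.70, with a weaker echo at lag 8 (0.50); the remaining lags stay at or below 0.05.
The dominant spike at lag 4 indicates a seasonal period of 4.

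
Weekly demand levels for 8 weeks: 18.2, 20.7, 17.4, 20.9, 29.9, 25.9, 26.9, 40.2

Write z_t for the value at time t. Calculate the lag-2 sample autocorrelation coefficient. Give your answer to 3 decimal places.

0.129

Mean z̄ = (18.2 + 20.7 + 17.4 + 20.9 + 29.9 + 25.9 + 26.9 + 40.2)/8 = 25.0125
Σ(z_t−z̄)(z_{t+2}−z̄) = (51.8602) + (17.7352) + (-37.2061) + (-3.6498) + (9.2252) + (13.4789) = 51.4434
Denominator Σ(z_t−z̄)² = 398.7688
r_2 = 51.4434 / 398.7688 = 0.129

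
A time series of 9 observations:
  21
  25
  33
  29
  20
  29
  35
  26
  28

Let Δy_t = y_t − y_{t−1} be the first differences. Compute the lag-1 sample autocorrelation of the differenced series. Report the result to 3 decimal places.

First differences Δy: 4, 8, -4, -9, 9, 6, -9, 2
Mean of differences = 0.8750
Numerator Σ(Δy_t−Δȳ)(Δy_{t+1}−Δȳ) = -64.6406
Denominator Σ(Δy_t−Δȳ)² = 372.8750
r_1(Δy) = -64.6406 / 372.8750 = -0.173

-0.173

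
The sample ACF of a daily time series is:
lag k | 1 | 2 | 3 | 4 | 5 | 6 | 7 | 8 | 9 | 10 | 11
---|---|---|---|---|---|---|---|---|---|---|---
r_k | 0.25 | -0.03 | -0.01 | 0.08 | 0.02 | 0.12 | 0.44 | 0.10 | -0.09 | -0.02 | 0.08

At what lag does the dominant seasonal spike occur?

7

The largest autocorrelation is r_7 = 0.44; the remaining lags stay at or below 0.25.
The dominant spike at lag 7 indicates a seasonal period of 7.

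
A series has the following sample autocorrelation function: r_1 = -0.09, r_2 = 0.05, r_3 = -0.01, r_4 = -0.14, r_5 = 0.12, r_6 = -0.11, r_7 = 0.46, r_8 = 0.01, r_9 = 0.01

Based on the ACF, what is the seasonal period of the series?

The largest autocorrelation is r_7 = 0.46; the remaining lags stay at or below 0.12.
The dominant spike at lag 7 indicates a seasonal period of 7.

7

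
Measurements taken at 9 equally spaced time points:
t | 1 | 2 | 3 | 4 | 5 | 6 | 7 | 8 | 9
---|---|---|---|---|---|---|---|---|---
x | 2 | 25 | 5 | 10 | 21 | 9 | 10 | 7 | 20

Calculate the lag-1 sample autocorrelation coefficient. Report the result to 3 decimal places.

Mean x̄ = (2 + 25 + 5 + 10 + 21 + 9 + 10 + 7 + 20)/9 = 12.1111
Numerator Σ_{t=1}^{8}(x_t−x̄)(x_{t+1}−x̄) = -276.3457
Denominator Σ(x_t−x̄)² = 504.8889
r_1 = -276.3457 / 504.8889 = -0.547

-0.547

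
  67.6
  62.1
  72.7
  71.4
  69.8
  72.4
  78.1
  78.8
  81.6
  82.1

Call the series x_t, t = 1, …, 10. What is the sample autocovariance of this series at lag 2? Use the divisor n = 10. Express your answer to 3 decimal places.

Mean x̄ = (67.6 + 62.1 + 72.7 + 71.4 + 69.8 + 72.4 + 78.1 + 78.8 + 81.6 + 82.1)/10 = 73.6600
Σ_{t=1}^{8}(x_t−x̄)(x_{t+2}−x̄) = 93.5168
γ_2 = 93.5168 / 10 = 9.352

9.352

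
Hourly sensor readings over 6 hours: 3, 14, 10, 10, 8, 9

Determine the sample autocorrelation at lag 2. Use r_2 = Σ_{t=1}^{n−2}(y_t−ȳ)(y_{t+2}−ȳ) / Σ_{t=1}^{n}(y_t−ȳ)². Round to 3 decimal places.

Mean ȳ = (3 + 14 + 10 + 10 + 8 + 9)/6 = 9.0000
Deviations from mean: -6.0000, 5.0000, 1.0000, 1.0000, -1.0000, 0.0000
Σ(y_t−ȳ)(y_{t+2}−ȳ) = (-6.0000) + (5.0000) + (-1.0000) + (0.0000) = -2.0000
Denominator Σ(y_t−ȳ)² = 64.0000
r_2 = -2.0000 / 64.0000 = -0.031

-0.031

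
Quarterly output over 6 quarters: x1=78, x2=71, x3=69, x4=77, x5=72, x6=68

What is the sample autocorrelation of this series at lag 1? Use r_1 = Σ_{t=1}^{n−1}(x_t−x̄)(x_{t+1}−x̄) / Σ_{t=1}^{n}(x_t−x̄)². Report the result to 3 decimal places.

-0.219

Mean x̄ = (78 + 71 + 69 + 77 + 72 + 68)/6 = 72.5000
Numerator Σ_{t=1}^{5}(x_t−x̄)(x_{t+1}−x̄) = -18.7500
Denominator Σ(x_t−x̄)² = 85.5000
r_1 = -18.7500 / 85.5000 = -0.219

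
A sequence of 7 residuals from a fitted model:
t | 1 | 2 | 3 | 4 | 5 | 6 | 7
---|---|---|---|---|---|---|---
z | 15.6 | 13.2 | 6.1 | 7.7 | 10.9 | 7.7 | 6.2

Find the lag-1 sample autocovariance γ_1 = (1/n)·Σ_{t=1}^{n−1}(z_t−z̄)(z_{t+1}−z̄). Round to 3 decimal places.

2.463

Mean z̄ = (15.6 + 13.2 + 6.1 + 7.7 + 10.9 + 7.7 + 6.2)/7 = 9.6286
Deviations: 5.9714, 3.5714, -3.5286, -1.9286, 1.2714, -1.9286, -3.4286
Σ_{t=1}^{6}(z_t−z̄)(z_{t+1}−z̄) = 17.2378
γ_1 = 17.2378 / 7 = 2.463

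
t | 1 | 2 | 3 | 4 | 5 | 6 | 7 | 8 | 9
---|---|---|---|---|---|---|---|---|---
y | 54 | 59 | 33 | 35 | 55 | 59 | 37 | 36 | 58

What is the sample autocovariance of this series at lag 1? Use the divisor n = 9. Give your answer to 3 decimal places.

-4.679

Mean ȳ = (54 + 59 + 33 + 35 + 55 + 59 + 37 + 36 + 58)/9 = 47.3333
Σ_{t=1}^{8}(y_t−ȳ)(y_{t+1}−ȳ) = -42.1111
γ_1 = -42.1111 / 9 = -4.679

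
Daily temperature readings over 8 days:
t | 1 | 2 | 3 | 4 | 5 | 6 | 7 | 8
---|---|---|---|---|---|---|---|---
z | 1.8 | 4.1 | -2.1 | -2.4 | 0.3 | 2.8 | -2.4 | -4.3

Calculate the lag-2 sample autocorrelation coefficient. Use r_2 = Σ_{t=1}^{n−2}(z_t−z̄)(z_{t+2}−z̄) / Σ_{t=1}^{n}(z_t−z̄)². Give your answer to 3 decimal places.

Mean z̄ = (1.8 + 4.1 − 2.1 − 2.4 + 0.3 + 2.8 − 2.4 − 4.3)/8 = -0.2750
Deviations from mean: 2.0750, 4.3750, -1.8250, -2.1250, 0.5750, 3.0750, -2.1250, -4.0250
Σ(z_t−z̄)(z_{t+2}−z̄) = (-3.7869) + (-9.2969) + (-1.0494) + (-6.5344) + (-1.2219) + (-12.3769) = -34.2663
Denominator Σ(z_t−z̄)² = 61.7950
r_2 = -34.2663 / 61.7950 = -0.555

-0.555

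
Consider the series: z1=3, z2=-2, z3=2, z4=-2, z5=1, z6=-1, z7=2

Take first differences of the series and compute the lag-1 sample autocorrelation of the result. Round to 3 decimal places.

First differences Δz: -5, 4, -4, 3, -2, 3
Mean of differences = -0.1667
Numerator Σ(Δz_t−Δz̄)(Δz_{t+1}−Δz̄) = -59.8611
Denominator Σ(Δz_t−Δz̄)² = 78.8333
r_1(Δz) = -59.8611 / 78.8333 = -0.759

-0.759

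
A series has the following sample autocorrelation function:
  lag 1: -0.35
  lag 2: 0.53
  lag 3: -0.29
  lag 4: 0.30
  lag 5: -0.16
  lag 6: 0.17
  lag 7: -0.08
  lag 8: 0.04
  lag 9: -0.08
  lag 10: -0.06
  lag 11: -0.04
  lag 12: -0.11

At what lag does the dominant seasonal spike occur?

The largest autocorrelation is r_2 = 0.53, with weaker echoes at lags 4 (0.30) and 6 (0.17); the remaining lags stay at or below 0.04.
The dominant spike at lag 2 indicates a seasonal period of 2.

2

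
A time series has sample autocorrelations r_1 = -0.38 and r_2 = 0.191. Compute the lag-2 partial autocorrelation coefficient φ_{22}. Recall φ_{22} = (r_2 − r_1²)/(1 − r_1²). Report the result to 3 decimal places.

φ_{22} = (r_2 − r_1²) / (1 − r_1²)
r_1² = (-0.38)² = 0.1444
Numerator = 0.191 − 0.1444 = 0.0466; denominator = 1 − 0.1444 = 0.8556
φ_{22} = 0.0466 / 0.8556 = 0.054

0.054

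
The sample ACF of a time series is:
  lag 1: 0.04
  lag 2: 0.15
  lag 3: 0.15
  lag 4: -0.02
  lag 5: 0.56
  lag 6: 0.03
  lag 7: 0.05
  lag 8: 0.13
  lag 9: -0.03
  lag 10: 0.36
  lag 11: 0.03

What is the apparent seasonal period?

5

The largest autocorrelation is r_5 = 0.56, with a weaker echo at lag 10 (0.36); the remaining lags stay at or below 0.15.
The dominant spike at lag 5 indicates a seasonal period of 5.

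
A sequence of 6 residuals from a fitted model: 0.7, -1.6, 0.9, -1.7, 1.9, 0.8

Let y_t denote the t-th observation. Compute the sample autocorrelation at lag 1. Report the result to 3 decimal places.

Mean ȳ = (0.7 − 1.6 + 0.9 − 1.7 + 1.9 + 0.8)/6 = 0.1667
Deviations from mean: 0.5333, -1.7667, 0.7333, -1.8667, 1.7333, 0.6333
Numerator Σ_{t=1}^{5}(y_t−ȳ)(y_{t+1}−ȳ) = -5.7444
Denominator Σ(y_t−ȳ)² = 10.8333
r_1 = -5.7444 / 10.8333 = -0.530

-0.530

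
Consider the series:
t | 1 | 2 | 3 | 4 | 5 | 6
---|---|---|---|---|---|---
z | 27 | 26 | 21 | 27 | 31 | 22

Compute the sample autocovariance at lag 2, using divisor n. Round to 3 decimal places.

Mean z̄ = (27 + 26 + 21 + 27 + 31 + 22)/6 = 25.6667
Σ_{t=1}^{4}(z_t−z̄)(z_{t+2}−z̄) = -35.5556
γ_2 = -35.5556 / 6 = -5.926

-5.926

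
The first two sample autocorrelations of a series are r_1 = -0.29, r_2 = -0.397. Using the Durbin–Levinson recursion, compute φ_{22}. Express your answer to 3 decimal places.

φ_{22} = (r_2 − r_1²) / (1 − r_1²)
r_1² = (-0.29)² = 0.0841
Numerator = -0.397 − 0.0841 = -0.4811; denominator = 1 − 0.0841 = 0.9159
φ_{22} = -0.4811 / 0.9159 = -0.525

-0.525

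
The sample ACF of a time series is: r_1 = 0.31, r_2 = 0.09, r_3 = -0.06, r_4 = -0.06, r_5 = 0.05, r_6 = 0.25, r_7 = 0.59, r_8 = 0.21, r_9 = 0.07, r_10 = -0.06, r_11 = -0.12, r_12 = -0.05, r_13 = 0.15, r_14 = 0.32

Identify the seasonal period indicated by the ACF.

7

The largest autocorrelation is r_7 = 0.59, with a weaker echo at lag 14 (0.32); the remaining lags stay at or below 0.31. The elevated value at lag 1 (0.31), dropping to 0.09 at lag 2, reflects decaying short-term dependence rather than seasonality.
The dominant spike at lag 7 indicates a seasonal period of 7.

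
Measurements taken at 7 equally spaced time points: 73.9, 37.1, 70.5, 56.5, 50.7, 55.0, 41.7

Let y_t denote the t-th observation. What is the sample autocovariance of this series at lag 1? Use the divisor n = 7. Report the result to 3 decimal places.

-85.524

Mean ȳ = (73.9 + 37.1 + 70.5 + 56.5 + 50.7 + 55.0 + 41.7)/7 = 55.0571
Deviations: 18.8429, -17.9571, 15.4429, 1.4429, -4.3571, -0.0571, -13.3571
Σ_{t=1}^{6}(y_t−ȳ)(y_{t+1}−ȳ) = -598.6661
γ_1 = -598.6661 / 7 = -85.524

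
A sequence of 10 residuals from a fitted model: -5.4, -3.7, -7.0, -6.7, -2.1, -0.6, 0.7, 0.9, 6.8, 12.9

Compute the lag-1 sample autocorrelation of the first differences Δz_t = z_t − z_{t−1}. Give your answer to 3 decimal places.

First differences Δz: 1.7, -3.3, 0.3, 4.6, 1.5, 1.3, 0.2, 5.9, 6.1
Mean of differences = 2.0333
Numerator Σ(Δz_t−Δz̄)(Δz_{t+1}−Δz̄) = 15.5756
Denominator Σ(Δz_t−Δz̄)² = 73.8200
r_1(Δz) = 15.5756 / 73.8200 = 0.211

0.211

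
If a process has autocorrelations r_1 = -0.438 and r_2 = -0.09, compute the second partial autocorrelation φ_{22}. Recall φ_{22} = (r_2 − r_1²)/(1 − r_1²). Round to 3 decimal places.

φ_{22} = (r_2 − r_1²) / (1 − r_1²)
r_1² = (-0.438)² = 0.191844
Numerator = -0.09 − 0.1918 = -0.2818; denominator = 1 − 0.1918 = 0.8082
φ_{22} = -0.2818 / 0.8082 = -0.349

-0.349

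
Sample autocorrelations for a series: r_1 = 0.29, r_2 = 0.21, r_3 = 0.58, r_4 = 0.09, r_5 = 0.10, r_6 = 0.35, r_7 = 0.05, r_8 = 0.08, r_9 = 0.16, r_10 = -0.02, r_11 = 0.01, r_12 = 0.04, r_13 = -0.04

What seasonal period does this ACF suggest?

3

The largest autocorrelation is r_3 = 0.58, with a weaker echo at lag 6 (0.35); the remaining lags stay at or below 0.29. The elevated value at lag 1 (0.29), dropping to 0.21 at lag 2, reflects decaying short-term dependence rather than seasonality.
The dominant spike at lag 3 indicates a seasonal period of 3.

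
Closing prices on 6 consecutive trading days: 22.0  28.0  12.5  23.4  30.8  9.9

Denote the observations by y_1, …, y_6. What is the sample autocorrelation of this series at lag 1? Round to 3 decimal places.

Mean ȳ = (22.0 + 28.0 + 12.5 + 23.4 + 30.8 + 9.9)/6 = 21.1000
Deviations from mean: 0.9000, 6.9000, -8.6000, 2.3000, 9.7000, -11.2000
Σ(y_t−ȳ)(y_{t+1}−ȳ) = (6.2100) + (-59.3400) + (-19.7800) + (22.3100) + (-108.6400) = -159.2400
Denominator Σ(y_t−ȳ)² = 347.2000
r_1 = -159.2400 / 347.2000 = -0.459

-0.459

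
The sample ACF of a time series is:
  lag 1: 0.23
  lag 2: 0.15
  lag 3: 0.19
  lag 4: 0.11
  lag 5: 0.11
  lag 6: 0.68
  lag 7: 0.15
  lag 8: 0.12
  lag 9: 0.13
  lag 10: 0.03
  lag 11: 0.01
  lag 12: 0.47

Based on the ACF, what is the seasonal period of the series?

6

The largest autocorrelation is r_6 = 0.68, with a weaker echo at lag 12 (0.47); the remaining lags stay at or below 0.23. The elevated value at lag 1 (0.23), dropping to 0.15 at lag 2, reflects decaying short-term dependence rather than seasonality.
The dominant spike at lag 6 indicates a seasonal period of 6.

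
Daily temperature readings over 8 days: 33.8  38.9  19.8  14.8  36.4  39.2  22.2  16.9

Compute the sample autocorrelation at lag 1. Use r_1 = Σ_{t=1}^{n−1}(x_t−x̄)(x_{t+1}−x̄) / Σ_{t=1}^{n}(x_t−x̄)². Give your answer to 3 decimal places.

0.088

Mean x̄ = (33.8 + 38.9 + 19.8 + 14.8 + 36.4 + 39.2 + 22.2 + 16.9)/8 = 27.7500
Deviations from mean: 6.0500, 11.1500, -7.9500, -12.9500, 8.6500, 11.4500, -5.5500, -10.8500
Numerator Σ_{t=1}^{7}(x_t−x̄)(x_{t+1}−x̄) = 65.4625
Denominator Σ(x_t−x̄)² = 746.2800
r_1 = 65.4625 / 746.2800 = 0.088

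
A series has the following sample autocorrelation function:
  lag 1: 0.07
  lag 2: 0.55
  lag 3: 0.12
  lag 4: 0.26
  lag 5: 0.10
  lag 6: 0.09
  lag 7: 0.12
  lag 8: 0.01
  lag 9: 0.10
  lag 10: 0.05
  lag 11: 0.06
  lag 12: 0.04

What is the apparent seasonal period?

The largest autocorrelation is r_2 = 0.55, with a weaker echo at lag 4 (0.26); the remaining lags stay at or below 0.12.
The dominant spike at lag 2 indicates a seasonal period of 2.

2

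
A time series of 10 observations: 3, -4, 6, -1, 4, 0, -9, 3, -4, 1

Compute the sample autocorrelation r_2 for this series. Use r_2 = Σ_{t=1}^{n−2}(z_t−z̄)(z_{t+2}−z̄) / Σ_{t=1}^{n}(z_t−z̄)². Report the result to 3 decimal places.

0.267

Mean z̄ = (3 − 4 + 6 − 1 + 4 + 0 − 9 + 3 − 4 + 1)/10 = -0.1000
Numerator Σ_{t=1}^{8}(z_t−z̄)(z_{t+2}−z̄) = 49.2800
Denominator Σ(z_t−z̄)² = 184.9000
r_2 = 49.2800 / 184.9000 = 0.267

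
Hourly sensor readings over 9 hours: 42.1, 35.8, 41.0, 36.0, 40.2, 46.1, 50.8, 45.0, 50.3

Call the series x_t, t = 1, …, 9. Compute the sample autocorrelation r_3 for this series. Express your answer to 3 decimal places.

-0.071

Mean x̄ = (42.1 + 35.8 + 41.0 + 36.0 + 40.2 + 46.1 + 50.8 + 45.0 + 50.3)/9 = 43.0333
Numerator Σ_{t=1}^{6}(x_t−x̄)(x_{t+3}−x̄) = -17.0900
Denominator Σ(x_t−x̄)² = 241.2200
r_3 = -17.0900 / 241.2200 = -0.071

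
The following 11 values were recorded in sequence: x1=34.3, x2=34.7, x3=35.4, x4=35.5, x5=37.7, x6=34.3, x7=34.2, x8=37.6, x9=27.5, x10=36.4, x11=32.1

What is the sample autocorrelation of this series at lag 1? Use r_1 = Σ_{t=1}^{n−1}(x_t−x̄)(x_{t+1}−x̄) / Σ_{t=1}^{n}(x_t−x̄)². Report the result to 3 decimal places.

-0.460

Mean x̄ = (34.3 + 34.7 + 35.4 + 35.5 + 37.7 + 34.3 + 34.2 + 37.6 + 27.5 + 36.4 + 32.1)/11 = 34.5182
Numerator Σ_{t=1}^{10}(x_t−x̄)(x_{t+1}−x̄) = -36.8812
Denominator Σ(x_t−x̄)² = 80.2364
r_1 = -36.8812 / 80.2364 = -0.460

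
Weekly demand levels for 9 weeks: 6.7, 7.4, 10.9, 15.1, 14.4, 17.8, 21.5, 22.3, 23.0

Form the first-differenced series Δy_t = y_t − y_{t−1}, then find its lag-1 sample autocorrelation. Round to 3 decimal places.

-0.274

First differences Δy: 0.7, 3.5, 4.2, -0.7, 3.4, 3.7, 0.8, 0.7
Mean of differences = 2.0375
Numerator Σ(Δy_t−Δȳ)(Δy_{t+1}−Δȳ) = -6.5802
Denominator Σ(Δy_t−Δȳ)² = 24.0388
r_1(Δy) = -6.5802 / 24.0388 = -0.274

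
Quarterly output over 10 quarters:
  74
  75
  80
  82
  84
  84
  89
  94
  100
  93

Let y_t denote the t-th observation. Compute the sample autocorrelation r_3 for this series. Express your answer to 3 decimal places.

Mean ȳ = (74 + 75 + 80 + 82 + 84 + 84 + 89 + 94 + 100 + 93)/10 = 85.5000
Numerator Σ_{t=1}^{7}(y_t−ȳ)(y_{t+3}−ȳ) = 43.7500
Denominator Σ(y_t−ȳ)² = 640.5000
r_3 = 43.7500 / 640.5000 = 0.068

0.068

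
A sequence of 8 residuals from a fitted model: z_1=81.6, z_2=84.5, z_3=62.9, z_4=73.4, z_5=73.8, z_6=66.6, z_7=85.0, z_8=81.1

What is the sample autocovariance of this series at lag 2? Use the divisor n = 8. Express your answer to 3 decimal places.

Mean z̄ = (81.6 + 84.5 + 62.9 + 73.4 + 73.8 + 66.6 + 85.0 + 81.1)/8 = 76.1125
Σ_{t=1}^{6}(z_t−z̄)(z_{t+2}−z̄) = -106.8941
γ_2 = -106.8941 / 8 = -13.362

-13.362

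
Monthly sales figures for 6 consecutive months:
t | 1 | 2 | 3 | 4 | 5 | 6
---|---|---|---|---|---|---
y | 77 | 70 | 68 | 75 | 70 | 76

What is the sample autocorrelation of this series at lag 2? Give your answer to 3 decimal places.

-0.087

Mean ȳ = (77 + 70 + 68 + 75 + 70 + 76)/6 = 72.6667
Deviations from mean: 4.3333, -2.6667, -4.6667, 2.3333, -2.6667, 3.3333
Σ(y_t−ȳ)(y_{t+2}−ȳ) = (-20.2222) + (-6.2222) + (12.4444) + (7.7778) = -6.2222
Denominator Σ(y_t−ȳ)² = 71.3333
r_2 = -6.2222 / 71.3333 = -0.087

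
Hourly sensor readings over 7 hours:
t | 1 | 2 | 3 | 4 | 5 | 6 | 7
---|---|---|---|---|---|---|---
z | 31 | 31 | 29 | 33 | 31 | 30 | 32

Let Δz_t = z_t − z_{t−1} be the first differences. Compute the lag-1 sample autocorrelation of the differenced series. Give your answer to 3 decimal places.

First differences Δz: 0, -2, 4, -2, -1, 2
Mean of differences = 0.1667
Numerator Σ(Δz_t−Δz̄)(Δz_{t+1}−Δz̄) = -15.8611
Denominator Σ(Δz_t−Δz̄)² = 28.8333
r_1(Δz) = -15.8611 / 28.8333 = -0.550

-0.550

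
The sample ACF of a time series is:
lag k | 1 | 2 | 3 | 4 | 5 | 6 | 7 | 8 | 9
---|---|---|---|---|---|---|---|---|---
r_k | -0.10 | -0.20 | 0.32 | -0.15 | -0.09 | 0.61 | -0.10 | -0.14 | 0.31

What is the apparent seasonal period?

The largest autocorrelation is r_6 = 0.61; the remaining lags stay at or below 0.32.
The dominant spike at lag 6 indicates a seasonal period of 6.

6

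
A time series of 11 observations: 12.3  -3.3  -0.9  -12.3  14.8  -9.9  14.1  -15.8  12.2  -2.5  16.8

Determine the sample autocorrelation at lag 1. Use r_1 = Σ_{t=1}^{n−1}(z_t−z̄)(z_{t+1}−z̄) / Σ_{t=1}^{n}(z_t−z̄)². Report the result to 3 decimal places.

Mean z̄ = (12.3 − 3.3 − 0.9 − 12.3 + 14.8 − 9.9 + 14.1 − 15.8 + 12.2 − 2.5 + 16.8)/11 = 2.3182
Numerator Σ_{t=1}^{10}(z_t−z̄)(z_{t+1}−z̄) = -979.7685
Denominator Σ(z_t−z̄)² = 1457.9964
r_1 = -979.7685 / 1457.9964 = -0.672

-0.672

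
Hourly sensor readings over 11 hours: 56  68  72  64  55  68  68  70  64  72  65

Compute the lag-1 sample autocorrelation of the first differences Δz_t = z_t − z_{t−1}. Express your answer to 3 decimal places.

First differences Δz: 12, 4, -8, -9, 13, 0, 2, -6, 8, -7
Mean of differences = 0.9000
Numerator Σ(Δz_t−Δz̄)(Δz_{t+1}−Δz̄) = -149.4100
Denominator Σ(Δz_t−Δz̄)² = 618.9000
r_1(Δz) = -149.4100 / 618.9000 = -0.241

-0.241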